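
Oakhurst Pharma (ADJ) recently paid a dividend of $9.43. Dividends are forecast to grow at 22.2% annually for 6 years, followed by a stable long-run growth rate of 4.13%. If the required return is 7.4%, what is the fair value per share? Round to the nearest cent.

Two-stage DDM. Project D₁…D_6 at 0.222, terminal growth 0.0413, discount at r = 0.074.
D_1 = 11.5235
D_2 = 14.0817
D_3 = 17.2078
D_4 = 21.0279
D_5 = 25.6961
D_6 = 31.4007
Terminal value at t=6: TV = D_7/(r−g) = 32.6975/(0.074−0.0413) = 999.9241
P₀ = 11.5235/(1+0.074)^1 + 14.0817/(1+0.074)^2 + 17.2078/(1+0.074)^3 + 21.0279/(1+0.074)^4 + 25.6961/(1+0.074)^5 + 31.4007/(1+0.074)^6 + 999.9241/(1+0.074)^6 = 742.6154

$742.62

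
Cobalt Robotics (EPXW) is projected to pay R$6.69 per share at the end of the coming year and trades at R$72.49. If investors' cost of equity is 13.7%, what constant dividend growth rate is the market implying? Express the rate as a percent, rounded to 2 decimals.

4.47%

From P₀ = D₁/(r − g), the implied growth is g = r − D₁/P₀.
g = 0.137 − 6.69/72.49 = 0.137 − 0.09229 = 0.04471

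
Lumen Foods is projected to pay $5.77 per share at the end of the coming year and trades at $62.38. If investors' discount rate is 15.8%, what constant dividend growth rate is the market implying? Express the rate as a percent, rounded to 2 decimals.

6.55%

From P₀ = D₁/(r − g), the implied growth is g = r − D₁/P₀.
g = 0.158 − 5.77/62.38 = 0.158 − 0.09250 = 0.06550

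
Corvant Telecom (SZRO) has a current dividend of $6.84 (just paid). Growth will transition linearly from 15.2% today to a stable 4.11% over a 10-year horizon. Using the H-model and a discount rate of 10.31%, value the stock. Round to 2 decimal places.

$176.03

H-model: P₀ = D₀[(1+g_L) + H(g_S−g_L)]/(r−g_L), with H = 10/2 = 5.
P₀ = 6.84 × [(1+0.0411) + 5×(0.152−0.0411)] / (0.1031−0.0411)
   = 6.84 × 1.5956 / 0.062 = 176.0307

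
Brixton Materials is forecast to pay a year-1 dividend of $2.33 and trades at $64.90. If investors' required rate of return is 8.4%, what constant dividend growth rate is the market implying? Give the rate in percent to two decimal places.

From P₀ = D₁/(r − g), the implied growth is g = r − D₁/P₀.
g = 0.084 − 2.33/64.90 = 0.084 − 0.03590 = 0.04810

4.81%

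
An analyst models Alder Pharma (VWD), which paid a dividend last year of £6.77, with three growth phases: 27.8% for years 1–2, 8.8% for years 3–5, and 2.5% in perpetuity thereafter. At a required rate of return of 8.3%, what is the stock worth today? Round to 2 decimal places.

Three-stage DDM. Project D₁…D_5; terminal Gordon value at t=5 with g = 0.025; discount at r = 0.083.
D_1 = 8.6521
D_2 = 11.0573
D_3 = 12.0304
D_4 = 13.0891
D_5 = 14.2409
TV_5 = 14.5969/(0.083−0.025) = 251.6709
P₀ = Σ Dₜ/(1+r)ᵗ + TV_5/(1+r)^5 = 214.8844

£214.88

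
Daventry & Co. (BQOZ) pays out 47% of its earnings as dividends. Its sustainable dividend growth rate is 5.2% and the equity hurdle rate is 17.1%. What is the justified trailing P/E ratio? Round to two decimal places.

Justified trailing P/E = b(1+g)/(r−g) = 0.47×(1+0.052)/(0.171−0.052) = 4.1550

4.15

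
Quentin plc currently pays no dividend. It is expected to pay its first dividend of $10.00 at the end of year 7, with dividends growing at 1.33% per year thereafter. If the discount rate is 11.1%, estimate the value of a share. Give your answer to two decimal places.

$54.43

Deferred-dividend DDM. At t=6 the remaining stream is a growing perpetuity with first payment D_7 = 10.00.
V_6 = D_7/(r−g) = 10.00/(0.111−0.0133) = 102.3541
P₀ = V_6/(1+r)^6 = 102.3541/(1+0.111)^6 = 54.4278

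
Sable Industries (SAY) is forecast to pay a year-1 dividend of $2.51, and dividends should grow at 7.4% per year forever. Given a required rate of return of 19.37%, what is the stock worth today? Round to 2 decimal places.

$20.97

Gordon growth model: P₀ = D₁/(r − g), with D₁ = 2.51 given directly.
P₀ = 2.5100 / (0.1937 − 0.074) = 2.5100 / 0.1197 = 20.9691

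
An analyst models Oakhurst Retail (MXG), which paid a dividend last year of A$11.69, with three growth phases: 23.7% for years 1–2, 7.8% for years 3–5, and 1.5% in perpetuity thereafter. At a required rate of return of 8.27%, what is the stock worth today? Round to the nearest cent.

Three-stage DDM. Project D₁…D_5; terminal Gordon value at t=5 with g = 0.015; discount at r = 0.0827.
D_1 = 14.4605
D_2 = 17.8877
D_3 = 19.2829
D_4 = 20.7870
D_5 = 22.4084
TV_5 = 22.7445/(0.0827−0.015) = 335.9600
P₀ = Σ Dₜ/(1+r)ᵗ + TV_5/(1+r)^5 = 299.8092

A$299.81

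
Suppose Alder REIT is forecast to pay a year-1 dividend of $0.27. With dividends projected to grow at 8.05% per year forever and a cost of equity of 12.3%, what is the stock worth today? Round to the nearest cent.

Gordon growth model: P₀ = D₁/(r − g), with D₁ = 0.27 given directly.
P₀ = 0.2700 / (0.123 − 0.0805) = 0.2700 / 0.0425 = 6.3529

$6.35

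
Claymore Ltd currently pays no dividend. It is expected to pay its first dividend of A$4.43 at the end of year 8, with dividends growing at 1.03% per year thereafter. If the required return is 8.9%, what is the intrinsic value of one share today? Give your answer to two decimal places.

A$30.99

Deferred-dividend DDM. At t=7 the remaining stream is a growing perpetuity with first payment D_8 = 4.43.
V_7 = D_8/(r−g) = 4.43/(0.089−0.0103) = 56.2897
P₀ = V_7/(1+r)^7 = 56.2897/(1+0.089)^7 = 30.9909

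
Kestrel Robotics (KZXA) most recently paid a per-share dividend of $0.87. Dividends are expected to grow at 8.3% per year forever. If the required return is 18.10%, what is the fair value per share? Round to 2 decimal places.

Gordon growth model: P₀ = D₁/(r − g). D₁ = 0.87 × (1 + 0.083) = 0.9422.
P₀ = 0.9422 / (0.181 − 0.083) = 0.9422 / 0.098 = 9.6144

$9.61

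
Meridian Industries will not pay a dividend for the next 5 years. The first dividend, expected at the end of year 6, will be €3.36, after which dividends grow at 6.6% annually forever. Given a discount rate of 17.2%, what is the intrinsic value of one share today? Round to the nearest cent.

€14.33

Deferred-dividend DDM. At t=5 the remaining stream is a growing perpetuity with first payment D_6 = 3.36.
V_5 = D_6/(r−g) = 3.36/(0.172−0.066) = 31.6981
P₀ = V_5/(1+r)^5 = 31.6981/(1+0.172)^5 = 14.3349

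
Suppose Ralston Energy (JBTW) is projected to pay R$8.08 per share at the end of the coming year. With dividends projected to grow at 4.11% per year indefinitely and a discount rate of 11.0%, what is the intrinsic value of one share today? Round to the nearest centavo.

Gordon growth model: P₀ = D₁/(r − g), with D₁ = 8.08 given directly.
P₀ = 8.0800 / (0.11 − 0.0411) = 8.0800 / 0.0689 = 117.2714

R$117.27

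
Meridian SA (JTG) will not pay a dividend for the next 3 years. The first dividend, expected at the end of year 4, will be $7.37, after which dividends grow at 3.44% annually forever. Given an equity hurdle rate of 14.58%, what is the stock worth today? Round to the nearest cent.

$43.98

Deferred-dividend DDM. At t=3 the remaining stream is a growing perpetuity with first payment D_4 = 7.37.
V_3 = D_4/(r−g) = 7.37/(0.1458−0.0344) = 66.1580
P₀ = V_3/(1+r)^3 = 66.1580/(1+0.1458)^3 = 43.9801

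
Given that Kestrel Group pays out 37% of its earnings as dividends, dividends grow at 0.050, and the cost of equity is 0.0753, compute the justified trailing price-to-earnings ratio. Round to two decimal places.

Justified trailing P/E = b(1+g)/(r−g) = 0.37×(1+0.05)/(0.0753−0.05) = 15.3557

15.36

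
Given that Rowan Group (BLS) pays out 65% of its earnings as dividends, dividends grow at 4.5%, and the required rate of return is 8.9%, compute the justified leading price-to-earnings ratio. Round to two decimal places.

14.77

Justified leading P/E = b/(r−g) = 0.65/(0.089−0.045) = 14.7727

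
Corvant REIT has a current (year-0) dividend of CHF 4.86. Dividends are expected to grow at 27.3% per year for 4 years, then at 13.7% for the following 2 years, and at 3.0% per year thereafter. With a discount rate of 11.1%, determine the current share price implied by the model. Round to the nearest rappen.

Three-stage DDM. Project D₁…D_6; terminal Gordon value at t=6 with g = 0.03; discount at r = 0.111.
D_1 = 6.1868
D_2 = 7.8758
D_3 = 10.0259
D_4 = 12.7629
D_5 = 14.5114
D_6 = 16.4995
TV_6 = 16.9945/(0.111−0.03) = 209.8085
P₀ = Σ Dₜ/(1+r)ᵗ + TV_6/(1+r)^6 = 156.5521

CHF 156.55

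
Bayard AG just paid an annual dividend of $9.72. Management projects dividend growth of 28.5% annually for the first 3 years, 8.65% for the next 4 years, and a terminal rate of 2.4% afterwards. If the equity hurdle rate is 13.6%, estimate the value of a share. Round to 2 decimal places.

$195.53

Three-stage DDM. Project D₁…D_7; terminal Gordon value at t=7 with g = 0.024; discount at r = 0.136.
D_1 = 12.4902
D_2 = 16.0499
D_3 = 20.6241
D_4 = 22.4081
D_5 = 24.3464
D_6 = 26.4524
D_7 = 28.7405
TV_7 = 29.4303/(0.136−0.024) = 262.7704
P₀ = Σ Dₜ/(1+r)ᵗ + TV_7/(1+r)^7 = 195.5332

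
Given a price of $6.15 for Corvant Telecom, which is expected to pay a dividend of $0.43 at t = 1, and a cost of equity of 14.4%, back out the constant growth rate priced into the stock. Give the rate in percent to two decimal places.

From P₀ = D₁/(r − g), the implied growth is g = r − D₁/P₀.
g = 0.144 − 0.43/6.15 = 0.144 − 0.06992 = 0.07408

7.41%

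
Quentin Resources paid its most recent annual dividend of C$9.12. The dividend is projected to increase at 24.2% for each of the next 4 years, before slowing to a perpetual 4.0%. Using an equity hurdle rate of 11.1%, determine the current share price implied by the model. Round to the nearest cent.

C$257.22

Two-stage DDM. Project D₁…D_4 at 0.242, terminal growth 0.04, discount at r = 0.111.
D_1 = 11.3270
D_2 = 14.0682
D_3 = 17.4727
D_4 = 21.7011
Terminal value at t=4: TV = D_5/(r−g) = 22.5691/(0.111−0.04) = 317.8749
P₀ = 11.3270/(1+0.111)^1 + 14.0682/(1+0.111)^2 + 17.4727/(1+0.111)^3 + 21.7011/(1+0.111)^4 + 317.8749/(1+0.111)^4 = 257.2192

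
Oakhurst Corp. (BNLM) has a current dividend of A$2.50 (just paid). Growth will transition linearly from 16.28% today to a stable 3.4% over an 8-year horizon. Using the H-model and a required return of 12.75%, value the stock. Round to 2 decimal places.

H-model: P₀ = D₀[(1+g_L) + H(g_S−g_L)]/(r−g_L), with H = 8/2 = 4.
P₀ = 2.50 × [(1+0.034) + 4×(0.1628−0.034)] / (0.1275−0.034)
   = 2.50 × 1.5492 / 0.0935 = 41.4225

A$41.42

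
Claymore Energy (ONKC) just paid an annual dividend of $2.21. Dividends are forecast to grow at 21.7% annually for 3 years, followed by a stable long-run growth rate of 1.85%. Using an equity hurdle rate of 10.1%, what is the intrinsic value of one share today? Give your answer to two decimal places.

Two-stage DDM. Project D₁…D_3 at 0.217, terminal growth 0.0185, discount at r = 0.101.
D_1 = 2.6896
D_2 = 3.2732
D_3 = 3.9835
Terminal value at t=3: TV = D_4/(r−g) = 4.0572/(0.101−0.0185) = 49.1780
P₀ = 2.6896/(1+0.101)^1 + 3.2732/(1+0.101)^2 + 3.9835/(1+0.101)^3 + 49.1780/(1+0.101)^3 = 44.9754

$44.98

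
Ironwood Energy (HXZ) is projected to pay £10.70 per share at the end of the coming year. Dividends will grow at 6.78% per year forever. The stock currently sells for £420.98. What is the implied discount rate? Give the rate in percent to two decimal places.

Rearranging the constant-growth DDM: r = D₁/P₀ + g.
r = 10.7000 / 420.98 + 0.0678 = 0.02542 + 0.0678 = 0.09322

9.32%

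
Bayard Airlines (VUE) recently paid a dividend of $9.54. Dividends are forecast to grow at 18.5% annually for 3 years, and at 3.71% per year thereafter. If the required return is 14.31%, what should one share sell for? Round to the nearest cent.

Two-stage DDM. Project D₁…D_3 at 0.185, terminal growth 0.0371, discount at r = 0.1431.
D_1 = 11.3049
D_2 = 13.3963
D_3 = 15.8746
Terminal value at t=3: TV = D_4/(r−g) = 16.4636/(0.1431−0.0371) = 155.3167
P₀ = 11.3049/(1+0.1431)^1 + 13.3963/(1+0.1431)^2 + 15.8746/(1+0.1431)^3 + 155.3167/(1+0.1431)^3 = 134.7536

$134.75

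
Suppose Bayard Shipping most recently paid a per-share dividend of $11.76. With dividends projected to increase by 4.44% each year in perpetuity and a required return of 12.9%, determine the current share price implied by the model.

Gordon growth model: P₀ = D₁/(r − g). D₁ = 11.76 × (1 + 0.0444) = 12.2821.
P₀ = 12.2821 / (0.129 − 0.0444) = 12.2821 / 0.0846 = 145.1790

$145.18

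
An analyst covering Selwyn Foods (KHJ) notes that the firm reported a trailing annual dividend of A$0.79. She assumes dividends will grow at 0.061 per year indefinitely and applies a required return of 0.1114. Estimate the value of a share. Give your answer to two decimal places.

A$16.63

Gordon growth model: P₀ = D₁/(r − g). D₁ = 0.79 × (1 + 0.061) = 0.8382.
P₀ = 0.8382 / (0.1114 − 0.061) = 0.8382 / 0.0504 = 16.6308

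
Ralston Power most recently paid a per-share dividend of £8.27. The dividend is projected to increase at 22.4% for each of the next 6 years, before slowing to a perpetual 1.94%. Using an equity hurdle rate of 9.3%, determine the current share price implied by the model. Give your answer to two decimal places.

Two-stage DDM. Project D₁…D_6 at 0.224, terminal growth 0.0194, discount at r = 0.093.
D_1 = 10.1225
D_2 = 12.3899
D_3 = 15.1653
D_4 = 18.5623
D_5 = 22.7202
D_6 = 27.8096
Terminal value at t=6: TV = D_7/(r−g) = 28.3491/(0.093−0.0194) = 385.1774
P₀ = 10.1225/(1+0.093)^1 + 12.3899/(1+0.093)^2 + 15.1653/(1+0.093)^3 + 18.5623/(1+0.093)^4 + 22.7202/(1+0.093)^5 + 27.8096/(1+0.093)^6 + 385.1774/(1+0.093)^6 = 301.0408

£301.04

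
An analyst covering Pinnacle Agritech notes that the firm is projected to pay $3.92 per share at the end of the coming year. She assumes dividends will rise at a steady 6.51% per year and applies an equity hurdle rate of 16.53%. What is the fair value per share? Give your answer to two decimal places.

$39.12

Gordon growth model: P₀ = D₁/(r − g), with D₁ = 3.92 given directly.
P₀ = 3.9200 / (0.1653 − 0.0651) = 3.9200 / 0.1002 = 39.1218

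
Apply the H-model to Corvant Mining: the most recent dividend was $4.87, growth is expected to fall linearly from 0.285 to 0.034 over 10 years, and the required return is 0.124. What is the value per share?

H-model: P₀ = D₀[(1+g_L) + H(g_S−g_L)]/(r−g_L), with H = 10/2 = 5.
P₀ = 4.87 × [(1+0.034) + 5×(0.285−0.034)] / (0.124−0.034)
   = 4.87 × 2.2890 / 0.09 = 123.8603

$123.86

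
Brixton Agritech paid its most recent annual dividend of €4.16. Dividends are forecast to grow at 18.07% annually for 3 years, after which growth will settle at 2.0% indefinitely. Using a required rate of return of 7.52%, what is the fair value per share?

Two-stage DDM. Project D₁…D_3 at 0.1807, terminal growth 0.02, discount at r = 0.0752.
D_1 = 4.9117
D_2 = 5.7993
D_3 = 6.8472
Terminal value at t=3: TV = D_4/(r−g) = 6.9841/(0.0752−0.02) = 126.5241
P₀ = 4.9117/(1+0.0752)^1 + 5.7993/(1+0.0752)^2 + 6.8472/(1+0.0752)^3 + 126.5241/(1+0.0752)^3 = 116.8833

€116.88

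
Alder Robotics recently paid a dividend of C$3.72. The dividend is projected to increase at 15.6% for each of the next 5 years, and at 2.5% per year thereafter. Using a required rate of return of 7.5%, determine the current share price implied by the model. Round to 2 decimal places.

C$132.91

Two-stage DDM. Project D₁…D_5 at 0.156, terminal growth 0.025, discount at r = 0.075.
D_1 = 4.3003
D_2 = 4.9712
D_3 = 5.7467
D_4 = 6.6432
D_5 = 7.6795
Terminal value at t=5: TV = D_6/(r−g) = 7.8715/(0.075−0.025) = 157.4294
P₀ = 4.3003/(1+0.075)^1 + 4.9712/(1+0.075)^2 + 5.7467/(1+0.075)^3 + 6.6432/(1+0.075)^4 + 7.6795/(1+0.075)^5 + 157.4294/(1+0.075)^5 = 132.9103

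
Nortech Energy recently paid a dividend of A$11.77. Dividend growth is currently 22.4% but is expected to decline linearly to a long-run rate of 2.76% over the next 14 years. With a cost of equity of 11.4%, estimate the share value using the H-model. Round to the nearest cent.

A$327.27

H-model: P₀ = D₀[(1+g_L) + H(g_S−g_L)]/(r−g_L), with H = 14/2 = 7.
P₀ = 11.77 × [(1+0.0276) + 7×(0.224−0.0276)] / (0.114−0.0276)
   = 11.77 × 2.4024 / 0.0864 = 327.2714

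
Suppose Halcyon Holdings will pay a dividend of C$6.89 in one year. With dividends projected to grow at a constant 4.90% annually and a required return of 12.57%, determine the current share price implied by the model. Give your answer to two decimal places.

Gordon growth model: P₀ = D₁/(r − g), with D₁ = 6.89 given directly.
P₀ = 6.8900 / (0.1257 − 0.049) = 6.8900 / 0.0767 = 89.8305

C$89.83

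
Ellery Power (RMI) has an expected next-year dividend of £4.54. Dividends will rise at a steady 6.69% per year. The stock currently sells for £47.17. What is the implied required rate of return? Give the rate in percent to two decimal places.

16.31%

Rearranging the constant-growth DDM: r = D₁/P₀ + g.
r = 4.5400 / 47.17 + 0.0669 = 0.09625 + 0.0669 = 0.16315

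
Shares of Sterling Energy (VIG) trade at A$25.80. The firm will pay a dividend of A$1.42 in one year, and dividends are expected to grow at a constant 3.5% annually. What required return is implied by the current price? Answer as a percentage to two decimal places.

Rearranging the constant-growth DDM: r = D₁/P₀ + g.
r = 1.4200 / 25.80 + 0.035 = 0.05504 + 0.035 = 0.09004

9.00%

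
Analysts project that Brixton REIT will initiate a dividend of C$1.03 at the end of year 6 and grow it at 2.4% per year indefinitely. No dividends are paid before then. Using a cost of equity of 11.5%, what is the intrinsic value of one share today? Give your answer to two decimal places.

C$6.57

Deferred-dividend DDM. At t=5 the remaining stream is a growing perpetuity with first payment D_6 = 1.03.
V_5 = D_6/(r−g) = 1.03/(0.115−0.024) = 11.3187
P₀ = V_5/(1+r)^5 = 11.3187/(1+0.115)^5 = 6.5678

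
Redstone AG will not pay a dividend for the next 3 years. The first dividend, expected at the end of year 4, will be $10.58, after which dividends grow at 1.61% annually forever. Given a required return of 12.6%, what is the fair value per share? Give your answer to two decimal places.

$67.43

Deferred-dividend DDM. At t=3 the remaining stream is a growing perpetuity with first payment D_4 = 10.58.
V_3 = D_4/(r−g) = 10.58/(0.126−0.0161) = 96.2693
P₀ = V_3/(1+r)^3 = 96.2693/(1+0.126)^3 = 67.4331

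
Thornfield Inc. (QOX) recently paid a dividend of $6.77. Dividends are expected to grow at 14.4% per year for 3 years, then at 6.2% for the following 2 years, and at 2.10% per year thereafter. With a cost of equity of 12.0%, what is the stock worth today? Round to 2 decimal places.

Three-stage DDM. Project D₁…D_5; terminal Gordon value at t=5 with g = 0.021; discount at r = 0.12.
D_1 = 7.7449
D_2 = 8.8601
D_3 = 10.1360
D_4 = 10.7644
D_5 = 11.4318
TV_5 = 11.6719/(0.12−0.021) = 117.8980
P₀ = Σ Dₜ/(1+r)ᵗ + TV_5/(1+r)^5 = 101.4191

$101.42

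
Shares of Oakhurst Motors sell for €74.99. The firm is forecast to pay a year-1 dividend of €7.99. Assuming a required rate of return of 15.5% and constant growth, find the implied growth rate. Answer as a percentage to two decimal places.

From P₀ = D₁/(r − g), the implied growth is g = r − D₁/P₀.
g = 0.155 − 7.99/74.99 = 0.155 − 0.10655 = 0.04845

4.85%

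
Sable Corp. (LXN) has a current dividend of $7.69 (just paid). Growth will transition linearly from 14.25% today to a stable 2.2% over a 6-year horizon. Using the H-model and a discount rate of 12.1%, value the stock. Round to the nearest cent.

H-model: P₀ = D₀[(1+g_L) + H(g_S−g_L)]/(r−g_L), with H = 6/2 = 3.
P₀ = 7.69 × [(1+0.022) + 3×(0.1425−0.022)] / (0.121−0.022)
   = 7.69 × 1.3835 / 0.099 = 107.4658

$107.47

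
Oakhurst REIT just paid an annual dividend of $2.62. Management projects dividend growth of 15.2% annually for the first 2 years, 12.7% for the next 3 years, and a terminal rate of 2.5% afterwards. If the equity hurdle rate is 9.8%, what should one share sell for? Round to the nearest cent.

Three-stage DDM. Project D₁…D_5; terminal Gordon value at t=5 with g = 0.025; discount at r = 0.098.
D_1 = 3.0182
D_2 = 3.4770
D_3 = 3.9186
D_4 = 4.4163
D_5 = 4.9771
TV_5 = 5.1015/(0.098−0.025) = 69.8842
P₀ = Σ Dₜ/(1+r)ᵗ + TV_5/(1+r)^5 = 58.5394

$58.54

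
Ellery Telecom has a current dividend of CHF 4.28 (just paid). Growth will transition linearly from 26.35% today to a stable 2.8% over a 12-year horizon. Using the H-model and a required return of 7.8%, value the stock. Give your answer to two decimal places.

CHF 208.95

H-model: P₀ = D₀[(1+g_L) + H(g_S−g_L)]/(r−g_L), with H = 12/2 = 6.
P₀ = 4.28 × [(1+0.028) + 6×(0.2635−0.028)] / (0.078−0.028)
   = 4.28 × 2.4410 / 0.05 = 208.9496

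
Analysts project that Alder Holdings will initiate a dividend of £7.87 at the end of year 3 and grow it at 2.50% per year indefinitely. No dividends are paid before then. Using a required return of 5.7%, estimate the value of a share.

£220.13

Deferred-dividend DDM. At t=2 the remaining stream is a growing perpetuity with first payment D_3 = 7.87.
V_2 = D_3/(r−g) = 7.87/(0.057−0.025) = 245.9375
P₀ = V_2/(1+r)^2 = 245.9375/(1+0.057)^2 = 220.1277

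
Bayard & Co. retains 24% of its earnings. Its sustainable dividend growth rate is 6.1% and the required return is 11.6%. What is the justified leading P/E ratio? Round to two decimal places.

13.82

Payout ratio b = 1 − 0.24 = 0.76.
Justified leading P/E = b/(r−g) = 0.76/(0.116−0.061) = 13.8182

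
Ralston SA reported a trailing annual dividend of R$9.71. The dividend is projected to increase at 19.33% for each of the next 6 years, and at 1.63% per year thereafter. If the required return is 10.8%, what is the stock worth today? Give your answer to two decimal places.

Two-stage DDM. Project D₁…D_6 at 0.1933, terminal growth 0.0163, discount at r = 0.108.
D_1 = 11.5869
D_2 = 13.8267
D_3 = 16.4994
D_4 = 19.6887
D_5 = 23.4946
D_6 = 28.0361
Terminal value at t=6: TV = D_7/(r−g) = 28.4931/(0.108−0.0163) = 310.7203
P₀ = 11.5869/(1+0.108)^1 + 13.8267/(1+0.108)^2 + 16.4994/(1+0.108)^3 + 19.6887/(1+0.108)^4 + 23.4946/(1+0.108)^5 + 28.0361/(1+0.108)^6 + 310.7203/(1+0.108)^6 = 244.0658

R$244.07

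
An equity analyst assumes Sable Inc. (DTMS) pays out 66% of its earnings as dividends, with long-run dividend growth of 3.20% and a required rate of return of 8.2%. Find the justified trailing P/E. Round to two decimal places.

13.62

Justified trailing P/E = b(1+g)/(r−g) = 0.66×(1+0.032)/(0.082−0.032) = 13.6224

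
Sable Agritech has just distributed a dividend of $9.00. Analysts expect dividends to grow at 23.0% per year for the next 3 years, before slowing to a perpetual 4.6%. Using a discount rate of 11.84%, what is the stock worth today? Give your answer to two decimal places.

Two-stage DDM. Project D₁…D_3 at 0.23, terminal growth 0.046, discount at r = 0.1184.
D_1 = 11.0700
D_2 = 13.6161
D_3 = 16.7478
Terminal value at t=3: TV = D_4/(r−g) = 17.5182/(0.1184−0.046) = 241.9641
P₀ = 11.0700/(1+0.1184)^1 + 13.6161/(1+0.1184)^2 + 16.7478/(1+0.1184)^3 + 241.9641/(1+0.1184)^3 = 205.7213

$205.72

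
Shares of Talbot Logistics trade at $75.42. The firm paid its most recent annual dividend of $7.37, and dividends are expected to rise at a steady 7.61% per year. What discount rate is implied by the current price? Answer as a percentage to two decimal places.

Rearranging the constant-growth DDM: r = D₁/P₀ + g.
D₁ = 7.37 × (1 + 0.0761) = 7.9309.
r = 7.9309 / 75.42 + 0.0761 = 0.10516 + 0.0761 = 0.18126

18.13%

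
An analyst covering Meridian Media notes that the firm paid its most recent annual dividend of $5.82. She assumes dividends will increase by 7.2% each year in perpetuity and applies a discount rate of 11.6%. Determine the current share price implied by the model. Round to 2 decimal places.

$141.80

Gordon growth model: P₀ = D₁/(r − g). D₁ = 5.82 × (1 + 0.072) = 6.2390.
P₀ = 6.2390 / (0.116 − 0.072) = 6.2390 / 0.044 = 141.7964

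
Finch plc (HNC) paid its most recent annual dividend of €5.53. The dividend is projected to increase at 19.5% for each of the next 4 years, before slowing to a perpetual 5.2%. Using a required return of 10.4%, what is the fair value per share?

€180.65

Two-stage DDM. Project D₁…D_4 at 0.195, terminal growth 0.052, discount at r = 0.104.
D_1 = 6.6084
D_2 = 7.8970
D_3 = 9.4369
D_4 = 11.2771
Terminal value at t=4: TV = D_5/(r−g) = 11.8635/(0.104−0.052) = 228.1441
P₀ = 6.6084/(1+0.104)^1 + 7.8970/(1+0.104)^2 + 9.4369/(1+0.104)^3 + 11.2771/(1+0.104)^4 + 228.1441/(1+0.104)^4 = 180.6491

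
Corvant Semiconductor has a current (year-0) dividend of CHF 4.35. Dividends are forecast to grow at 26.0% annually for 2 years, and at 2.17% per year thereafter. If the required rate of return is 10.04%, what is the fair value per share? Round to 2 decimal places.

CHF 84.73

Two-stage DDM. Project D₁…D_2 at 0.26, terminal growth 0.0217, discount at r = 0.1004.
D_1 = 5.4810
D_2 = 6.9061
Terminal value at t=2: TV = D_3/(r−g) = 7.0559/(0.1004−0.0217) = 89.6559
P₀ = 5.4810/(1+0.1004)^1 + 6.9061/(1+0.1004)^2 + 89.6559/(1+0.1004)^2 = 84.7262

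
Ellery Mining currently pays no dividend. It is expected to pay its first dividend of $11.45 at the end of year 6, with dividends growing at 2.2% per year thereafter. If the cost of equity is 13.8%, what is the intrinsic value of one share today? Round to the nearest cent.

$51.72

Deferred-dividend DDM. At t=5 the remaining stream is a growing perpetuity with first payment D_6 = 11.45.
V_5 = D_6/(r−g) = 11.45/(0.138−0.022) = 98.7069
P₀ = V_5/(1+r)^5 = 98.7069/(1+0.138)^5 = 51.7173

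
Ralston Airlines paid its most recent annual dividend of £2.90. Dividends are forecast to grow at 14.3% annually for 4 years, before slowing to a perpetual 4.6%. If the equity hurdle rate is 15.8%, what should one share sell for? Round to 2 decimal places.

£36.94

Two-stage DDM. Project D₁…D_4 at 0.143, terminal growth 0.046, discount at r = 0.158.
D_1 = 3.3147
D_2 = 3.7887
D_3 = 4.3305
D_4 = 4.9497
Terminal value at t=4: TV = D_5/(r−g) = 5.1774/(0.158−0.046) = 46.2271
P₀ = 3.3147/(1+0.158)^1 + 3.7887/(1+0.158)^2 + 4.3305/(1+0.158)^3 + 4.9497/(1+0.158)^4 + 46.2271/(1+0.158)^4 = 36.9368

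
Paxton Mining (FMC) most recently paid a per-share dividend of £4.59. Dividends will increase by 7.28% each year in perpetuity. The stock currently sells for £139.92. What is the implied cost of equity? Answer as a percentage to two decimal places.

10.80%

Rearranging the constant-growth DDM: r = D₁/P₀ + g.
D₁ = 4.59 × (1 + 0.0728) = 4.9242.
r = 4.9242 / 139.92 + 0.0728 = 0.03519 + 0.0728 = 0.10799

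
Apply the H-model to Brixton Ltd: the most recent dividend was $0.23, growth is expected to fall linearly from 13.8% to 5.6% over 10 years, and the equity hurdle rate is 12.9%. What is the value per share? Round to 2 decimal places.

$4.62

H-model: P₀ = D₀[(1+g_L) + H(g_S−g_L)]/(r−g_L), with H = 10/2 = 5.
P₀ = 0.23 × [(1+0.056) + 5×(0.138−0.056)] / (0.129−0.056)
   = 0.23 × 1.4660 / 0.073 = 4.6189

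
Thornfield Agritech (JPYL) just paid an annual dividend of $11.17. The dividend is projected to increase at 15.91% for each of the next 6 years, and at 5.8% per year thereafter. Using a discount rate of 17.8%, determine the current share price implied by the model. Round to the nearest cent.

Two-stage DDM. Project D₁…D_6 at 0.1591, terminal growth 0.058, discount at r = 0.178.
D_1 = 12.9471
D_2 = 15.0070
D_3 = 17.3947
D_4 = 20.1621
D_5 = 23.3699
D_6 = 27.0881
Terminal value at t=6: TV = D_7/(r−g) = 28.6592/(0.178−0.058) = 238.8268
P₀ = 12.9471/(1+0.178)^1 + 15.0070/(1+0.178)^2 + 17.3947/(1+0.178)^3 + 20.1621/(1+0.178)^4 + 23.3699/(1+0.178)^5 + 27.0881/(1+0.178)^6 + 238.8268/(1+0.178)^6 = 152.7296

$152.73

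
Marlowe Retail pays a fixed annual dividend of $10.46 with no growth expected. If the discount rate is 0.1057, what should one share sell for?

$98.96

Zero-growth DDM (perpetuity): P₀ = D/r = 10.46 / 0.1057 = 98.9593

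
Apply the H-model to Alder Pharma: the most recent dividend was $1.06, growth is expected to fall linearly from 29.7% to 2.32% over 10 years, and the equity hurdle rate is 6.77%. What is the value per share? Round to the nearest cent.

$56.98

H-model: P₀ = D₀[(1+g_L) + H(g_S−g_L)]/(r−g_L), with H = 10/2 = 5.
P₀ = 1.06 × [(1+0.0232) + 5×(0.297−0.0232)] / (0.0677−0.0232)
   = 1.06 × 2.3922 / 0.0445 = 56.9827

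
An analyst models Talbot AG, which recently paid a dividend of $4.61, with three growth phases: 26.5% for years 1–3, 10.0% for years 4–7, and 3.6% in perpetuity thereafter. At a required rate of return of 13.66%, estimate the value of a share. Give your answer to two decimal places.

$98.06

Three-stage DDM. Project D₁…D_7; terminal Gordon value at t=7 with g = 0.036; discount at r = 0.1366.
D_1 = 5.8317
D_2 = 7.3770
D_3 = 9.3320
D_4 = 10.2651
D_5 = 11.2917
D_6 = 12.4208
D_7 = 13.6629
TV_7 = 14.1548/(0.1366−0.036) = 140.7035
P₀ = Σ Dₜ/(1+r)ᵗ + TV_7/(1+r)^7 = 98.0554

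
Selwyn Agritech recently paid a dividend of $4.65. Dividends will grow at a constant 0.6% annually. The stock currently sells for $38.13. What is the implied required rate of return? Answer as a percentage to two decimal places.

12.87%

Rearranging the constant-growth DDM: r = D₁/P₀ + g.
D₁ = 4.65 × (1 + 0.006) = 4.6779.
r = 4.6779 / 38.13 + 0.006 = 0.12268 + 0.006 = 0.12868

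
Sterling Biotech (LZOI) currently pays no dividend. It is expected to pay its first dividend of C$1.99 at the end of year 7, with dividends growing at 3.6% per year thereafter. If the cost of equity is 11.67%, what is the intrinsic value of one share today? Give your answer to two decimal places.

Deferred-dividend DDM. At t=6 the remaining stream is a growing perpetuity with first payment D_7 = 1.99.
V_6 = D_7/(r−g) = 1.99/(0.1167−0.036) = 24.6592
P₀ = V_6/(1+r)^6 = 24.6592/(1+0.1167)^6 = 12.7163

C$12.72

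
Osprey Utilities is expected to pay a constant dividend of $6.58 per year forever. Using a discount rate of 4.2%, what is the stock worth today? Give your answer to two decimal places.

$156.67

Zero-growth DDM (perpetuity): P₀ = D/r = 6.58 / 0.042 = 156.6667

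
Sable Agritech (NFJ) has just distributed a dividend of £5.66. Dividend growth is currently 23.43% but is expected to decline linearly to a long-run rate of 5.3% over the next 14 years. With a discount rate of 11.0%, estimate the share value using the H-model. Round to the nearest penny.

£230.58

H-model: P₀ = D₀[(1+g_L) + H(g_S−g_L)]/(r−g_L), with H = 14/2 = 7.
P₀ = 5.66 × [(1+0.053) + 7×(0.2343−0.053)] / (0.11−0.053)
   = 5.66 × 2.3221 / 0.057 = 230.5805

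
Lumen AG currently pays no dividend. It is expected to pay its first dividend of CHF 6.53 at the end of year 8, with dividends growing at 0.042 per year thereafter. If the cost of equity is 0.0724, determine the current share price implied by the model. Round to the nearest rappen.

Deferred-dividend DDM. At t=7 the remaining stream is a growing perpetuity with first payment D_8 = 6.53.
V_7 = D_8/(r−g) = 6.53/(0.0724−0.042) = 214.8026
P₀ = V_7/(1+r)^7 = 214.8026/(1+0.0724)^7 = 131.6867

CHF 131.69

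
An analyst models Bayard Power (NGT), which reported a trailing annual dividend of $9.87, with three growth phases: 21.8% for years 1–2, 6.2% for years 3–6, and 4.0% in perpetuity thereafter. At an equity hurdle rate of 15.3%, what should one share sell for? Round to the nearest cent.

$130.42

Three-stage DDM. Project D₁…D_6; terminal Gordon value at t=6 with g = 0.04; discount at r = 0.153.
D_1 = 12.0217
D_2 = 14.6424
D_3 = 15.5502
D_4 = 16.5143
D_5 = 17.5382
D_6 = 18.6256
TV_6 = 19.3706/(0.153−0.04) = 171.4213
P₀ = Σ Dₜ/(1+r)ᵗ + TV_6/(1+r)^6 = 130.4246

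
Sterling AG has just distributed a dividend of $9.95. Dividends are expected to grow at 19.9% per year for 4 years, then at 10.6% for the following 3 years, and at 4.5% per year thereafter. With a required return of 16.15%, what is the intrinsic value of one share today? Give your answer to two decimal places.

$161.38

Three-stage DDM. Project D₁…D_7; terminal Gordon value at t=7 with g = 0.045; discount at r = 0.1615.
D_1 = 11.9300
D_2 = 14.3041
D_3 = 17.1507
D_4 = 20.5636
D_5 = 22.7434
D_6 = 25.1542
D_7 = 27.8205
TV_7 = 29.0724/(0.1615−0.045) = 249.5488
P₀ = Σ Dₜ/(1+r)ᵗ + TV_7/(1+r)^7 = 161.3788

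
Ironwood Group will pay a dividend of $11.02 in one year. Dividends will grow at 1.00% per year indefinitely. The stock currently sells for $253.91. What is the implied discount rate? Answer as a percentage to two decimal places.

Rearranging the constant-growth DDM: r = D₁/P₀ + g.
r = 11.0200 / 253.91 + 0.01 = 0.04340 + 0.01 = 0.05340

5.34%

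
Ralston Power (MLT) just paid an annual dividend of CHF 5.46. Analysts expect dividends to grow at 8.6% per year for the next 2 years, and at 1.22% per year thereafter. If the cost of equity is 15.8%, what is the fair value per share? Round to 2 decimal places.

Two-stage DDM. Project D₁…D_2 at 0.086, terminal growth 0.0122, discount at r = 0.158.
D_1 = 5.9296
D_2 = 6.4395
Terminal value at t=2: TV = D_3/(r−g) = 6.5181/(0.158−0.0122) = 44.7055
P₀ = 5.9296/(1+0.158)^1 + 6.4395/(1+0.158)^2 + 44.7055/(1+0.158)^2 = 43.2610

CHF 43.26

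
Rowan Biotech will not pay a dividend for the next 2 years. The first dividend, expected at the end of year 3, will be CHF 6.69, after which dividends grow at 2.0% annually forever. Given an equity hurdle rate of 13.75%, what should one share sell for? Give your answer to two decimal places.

Deferred-dividend DDM. At t=2 the remaining stream is a growing perpetuity with first payment D_3 = 6.69.
V_2 = D_3/(r−g) = 6.69/(0.1375−0.02) = 56.9362
P₀ = V_2/(1+r)^2 = 56.9362/(1+0.1375)^2 = 44.0033

CHF 44.00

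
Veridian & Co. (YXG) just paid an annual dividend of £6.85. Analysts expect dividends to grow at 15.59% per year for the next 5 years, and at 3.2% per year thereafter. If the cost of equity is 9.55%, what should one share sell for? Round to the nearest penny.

Two-stage DDM. Project D₁…D_5 at 0.1559, terminal growth 0.032, discount at r = 0.0955.
D_1 = 7.9179
D_2 = 9.1523
D_3 = 10.5792
D_4 = 12.2285
D_5 = 14.1349
Terminal value at t=5: TV = D_6/(r−g) = 14.5872/(0.0955−0.032) = 229.7195
P₀ = 7.9179/(1+0.0955)^1 + 9.1523/(1+0.0955)^2 + 10.5792/(1+0.0955)^3 + 12.2285/(1+0.0955)^4 + 14.1349/(1+0.0955)^5 + 229.7195/(1+0.0955)^5 = 185.9406

£185.94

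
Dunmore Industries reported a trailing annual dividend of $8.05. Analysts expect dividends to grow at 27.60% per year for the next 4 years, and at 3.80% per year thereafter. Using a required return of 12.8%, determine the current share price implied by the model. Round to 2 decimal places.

$196.27

Two-stage DDM. Project D₁…D_4 at 0.276, terminal growth 0.038, discount at r = 0.128.
D_1 = 10.2718
D_2 = 13.1068
D_3 = 16.7243
D_4 = 21.3402
Terminal value at t=4: TV = D_5/(r−g) = 22.1511/(0.128−0.038) = 246.1237
P₀ = 10.2718/(1+0.128)^1 + 13.1068/(1+0.128)^2 + 16.7243/(1+0.128)^3 + 21.3402/(1+0.128)^4 + 246.1237/(1+0.128)^4 = 196.2669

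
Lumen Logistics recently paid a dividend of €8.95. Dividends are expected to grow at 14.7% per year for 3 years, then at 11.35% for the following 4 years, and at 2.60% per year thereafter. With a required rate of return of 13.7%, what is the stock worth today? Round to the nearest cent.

€140.34

Three-stage DDM. Project D₁…D_7; terminal Gordon value at t=7 with g = 0.026; discount at r = 0.137.
D_1 = 10.2656
D_2 = 11.7747
D_3 = 13.5056
D_4 = 15.0385
D_5 = 16.7453
D_6 = 18.6459
D_7 = 20.7622
TV_7 = 21.3021/(0.137−0.026) = 191.9104
P₀ = Σ Dₜ/(1+r)ᵗ + TV_7/(1+r)^7 = 140.3401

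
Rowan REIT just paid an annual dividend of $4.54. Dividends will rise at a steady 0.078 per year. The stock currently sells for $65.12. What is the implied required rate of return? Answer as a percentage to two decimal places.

Rearranging the constant-growth DDM: r = D₁/P₀ + g.
D₁ = 4.54 × (1 + 0.078) = 4.8941.
r = 4.8941 / 65.12 + 0.078 = 0.07516 + 0.078 = 0.15316

15.32%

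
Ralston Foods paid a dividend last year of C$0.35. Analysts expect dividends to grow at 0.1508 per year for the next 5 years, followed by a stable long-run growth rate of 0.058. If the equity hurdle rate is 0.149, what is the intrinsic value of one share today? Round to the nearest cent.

Two-stage DDM. Project D₁…D_5 at 0.1508, terminal growth 0.058, discount at r = 0.149.
D_1 = 0.4028
D_2 = 0.4635
D_3 = 0.5334
D_4 = 0.6139
D_5 = 0.7064
Terminal value at t=5: TV = D_6/(r−g) = 0.7474/(0.149−0.058) = 8.2132
P₀ = 0.4028/(1+0.149)^1 + 0.4635/(1+0.149)^2 + 0.5334/(1+0.149)^3 + 0.6139/(1+0.149)^4 + 0.7064/(1+0.149)^5 + 8.2132/(1+0.149)^5 = 5.8594

C$5.86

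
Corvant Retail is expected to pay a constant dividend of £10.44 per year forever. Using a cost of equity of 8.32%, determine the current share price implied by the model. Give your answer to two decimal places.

£125.48

Zero-growth DDM (perpetuity): P₀ = D/r = 10.44 / 0.0832 = 125.4808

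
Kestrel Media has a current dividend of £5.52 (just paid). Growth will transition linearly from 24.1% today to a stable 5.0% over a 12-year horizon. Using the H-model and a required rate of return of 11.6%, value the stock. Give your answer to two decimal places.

H-model: P₀ = D₀[(1+g_L) + H(g_S−g_L)]/(r−g_L), with H = 12/2 = 6.
P₀ = 5.52 × [(1+0.05) + 6×(0.241−0.05)] / (0.116−0.05)
   = 5.52 × 2.1960 / 0.066 = 183.6655

£183.67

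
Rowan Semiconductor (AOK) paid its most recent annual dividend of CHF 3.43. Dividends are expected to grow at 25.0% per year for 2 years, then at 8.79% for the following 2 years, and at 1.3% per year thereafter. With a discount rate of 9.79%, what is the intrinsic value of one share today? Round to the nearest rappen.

CHF 69.21

Three-stage DDM. Project D₁…D_4; terminal Gordon value at t=4 with g = 0.013; discount at r = 0.0979.
D_1 = 4.2875
D_2 = 5.3594
D_3 = 5.8305
D_4 = 6.3430
TV_4 = 6.4254/(0.0979−0.013) = 75.6822
P₀ = Σ Dₜ/(1+r)ᵗ + TV_4/(1+r)^4 = 69.2113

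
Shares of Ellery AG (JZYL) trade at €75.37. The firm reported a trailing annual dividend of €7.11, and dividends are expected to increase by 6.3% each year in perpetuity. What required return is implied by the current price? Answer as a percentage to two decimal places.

Rearranging the constant-growth DDM: r = D₁/P₀ + g.
D₁ = 7.11 × (1 + 0.063) = 7.5579.
r = 7.5579 / 75.37 + 0.063 = 0.10028 + 0.063 = 0.16328

16.33%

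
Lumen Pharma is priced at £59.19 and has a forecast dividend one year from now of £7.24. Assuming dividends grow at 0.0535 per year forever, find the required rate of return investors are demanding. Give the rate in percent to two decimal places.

17.58%

Rearranging the constant-growth DDM: r = D₁/P₀ + g.
r = 7.2400 / 59.19 + 0.0535 = 0.12232 + 0.0535 = 0.17582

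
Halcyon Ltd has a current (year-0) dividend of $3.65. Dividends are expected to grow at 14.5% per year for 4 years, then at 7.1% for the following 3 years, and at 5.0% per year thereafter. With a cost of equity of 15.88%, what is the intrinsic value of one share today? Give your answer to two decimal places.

$49.61

Three-stage DDM. Project D₁…D_7; terminal Gordon value at t=7 with g = 0.05; discount at r = 0.1588.
D_1 = 4.1792
D_2 = 4.7852
D_3 = 5.4791
D_4 = 6.2736
D_5 = 6.7190
D_6 = 7.1960
D_7 = 7.7070
TV_7 = 8.0923/(0.1588−0.05) = 74.3779
P₀ = Σ Dₜ/(1+r)ᵗ + TV_7/(1+r)^7 = 49.6133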